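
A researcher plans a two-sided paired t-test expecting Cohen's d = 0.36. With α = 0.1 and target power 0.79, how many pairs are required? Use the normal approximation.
n = 47 pairs

Sample size formula (paired t-test, normal approximation):
n = ((z_{α/2} + z_β) / d)²

z_{α/2} = 1.645 (for α = 0.1, two-sided)
z_β = 0.806 (for power = 0.79)
d = 0.36

n = ((1.645 + 0.806) / 0.36)²
n = (6.808)²
n ≈ 46.35
Round up to the next whole number: n = 47 pairs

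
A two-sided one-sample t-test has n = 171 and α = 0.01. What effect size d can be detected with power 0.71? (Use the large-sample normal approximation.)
d ≈ 0.24

Minimum detectable effect (one-sample t-test, normal approximation):
d = (z_{α/2} + z_β) / √n
d = (2.576 + 0.553) / √171
d = 3.129 / 13.077
d ≈ 0.24

By Cohen's convention (0.2 small / 0.5 medium / 0.8 large): small effect.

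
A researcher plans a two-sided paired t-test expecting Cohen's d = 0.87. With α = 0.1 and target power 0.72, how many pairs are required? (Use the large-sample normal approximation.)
n = 7 pairs

Sample size formula (paired t-test, normal approximation):
n = ((z_{α/2} + z_β) / d)²

z_{α/2} = 1.645 (for α = 0.1, two-sided)
z_β = 0.583 (for power = 0.72)
d = 0.87

n = ((1.645 + 0.583) / 0.87)²
n = (2.561)²
n ≈ 6.56
Round up to the next whole number: n = 7 pairs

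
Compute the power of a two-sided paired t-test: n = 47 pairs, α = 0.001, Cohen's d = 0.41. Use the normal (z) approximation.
Power ≈ 0.32

Power calculation (paired t-test, normal approximation):
z_β = d · √n - z_{α/2}
z_β = 0.41 · √47 - 3.291
z_β = 0.41 · 6.856 - 3.291
z_β = -0.480

Power = Φ(z_β) = Φ(-0.480) ≈ 0.316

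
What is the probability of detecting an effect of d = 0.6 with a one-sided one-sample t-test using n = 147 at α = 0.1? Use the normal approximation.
Power ≈ 1.00

Power calculation (one-sample t-test, normal approximation):
z_β = d · √n - z_α
z_β = 0.6 · √147 - 1.282
z_β = 0.6 · 12.124 - 1.282
z_β = 5.993

Power = Φ(z_β) = Φ(5.993) ≈ 1.000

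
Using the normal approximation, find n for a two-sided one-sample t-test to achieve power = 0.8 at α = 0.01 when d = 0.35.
n = 96

Sample size formula (one-sample t-test, normal approximation):
n = ((z_{α/2} + z_β) / d)²

z_{α/2} = 2.576 (for α = 0.01, two-sided)
z_β = 0.842 (for power = 0.8)
d = 0.35

n = ((2.576 + 0.842) / 0.35)²
n = (9.766)²
n ≈ 95.37
Round up to the next whole number: n = 96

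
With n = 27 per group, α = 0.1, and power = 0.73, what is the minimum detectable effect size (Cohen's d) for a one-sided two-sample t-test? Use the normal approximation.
d ≈ 0.52

Minimum detectable effect (two-sample t-test, normal approximation):
d = (z_α + z_β) / √(n/2)
d = (1.282 + 0.613) / √(27/2)
d = 1.894 / 3.674
d ≈ 0.52

By Cohen's convention (0.2 small / 0.5 medium / 0.8 large): medium effect.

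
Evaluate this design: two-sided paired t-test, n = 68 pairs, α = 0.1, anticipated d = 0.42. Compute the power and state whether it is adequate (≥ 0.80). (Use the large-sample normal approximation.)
Power ≈ 0.97; the study is adequately powered (power ≥ 0.80)

Power calculation (paired t-test, normal approximation):
z_β = d · √n - z_{α/2}
z_β = 0.42 · √68 - 1.645
z_β = 0.42 · 8.246 - 1.645
z_β = 1.819

Power = Φ(z_β) = Φ(1.819) ≈ 0.966

Effect size d = 0.42 is small by Cohen's convention (0.2/0.5/0.8).

Threshold: power ≥ 0.80 is conventionally adequate.
Power ≈ 0.97 → the study is adequately powered (power ≥ 0.80).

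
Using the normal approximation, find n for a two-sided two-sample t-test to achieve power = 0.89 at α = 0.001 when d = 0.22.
n = 844 per group

Sample size formula (two-sample t-test, normal approximation):
n = 2 · ((z_{α/2} + z_β) / d)²

z_{α/2} = 3.291 (for α = 0.001, two-sided)
z_β = 1.227 (for power = 0.89)
d = 0.22

n = 2 · ((3.291 + 1.227) / 0.22)²
n = 2 · (20.536)²
n ≈ 843.45
Round up to the next whole number: n = 844 per group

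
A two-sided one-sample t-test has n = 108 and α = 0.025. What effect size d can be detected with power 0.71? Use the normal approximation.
d ≈ 0.27

Minimum detectable effect (one-sample t-test, normal approximation):
d = (z_{α/2} + z_β) / √n
d = (2.241 + 0.553) / √108
d = 2.795 / 10.392
d ≈ 0.27

By Cohen's convention (0.2 small / 0.5 medium / 0.8 large): small effect.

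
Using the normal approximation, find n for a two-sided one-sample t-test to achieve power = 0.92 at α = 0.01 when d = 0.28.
n = 203

Sample size formula (one-sample t-test, normal approximation):
n = ((z_{α/2} + z_β) / d)²

z_{α/2} = 2.576 (for α = 0.01, two-sided)
z_β = 1.405 (for power = 0.92)
d = 0.28

n = ((2.576 + 1.405) / 0.28)²
n = (14.218)²
n ≈ 202.15
Round up to the next whole number: n = 203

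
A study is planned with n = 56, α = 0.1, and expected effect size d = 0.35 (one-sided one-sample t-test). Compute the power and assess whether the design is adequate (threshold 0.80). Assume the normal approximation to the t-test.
Power ≈ 0.91; the study is adequately powered (power ≥ 0.80)

Power calculation (one-sample t-test, normal approximation):
z_β = d · √n - z_α
z_β = 0.35 · √56 - 1.282
z_β = 0.35 · 7.483 - 1.282
z_β = 1.338

Power = Φ(z_β) = Φ(1.338) ≈ 0.909

Effect size d = 0.35 is small by Cohen's convention (0.2/0.5/0.8).

Threshold: power ≥ 0.80 is conventionally adequate.
Power ≈ 0.91 → the study is adequately powered (power ≥ 0.80).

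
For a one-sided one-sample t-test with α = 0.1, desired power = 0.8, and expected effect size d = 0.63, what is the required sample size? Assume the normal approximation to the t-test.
n = 12

Sample size formula (one-sample t-test, normal approximation):
n = ((z_α + z_β) / d)²

z_α = 1.282 (for α = 0.1, one-sided)
z_β = 0.842 (for power = 0.8)
d = 0.63

n = ((1.282 + 0.842) / 0.63)²
n = (3.371)²
n ≈ 11.36
Round up to the next whole number: n = 12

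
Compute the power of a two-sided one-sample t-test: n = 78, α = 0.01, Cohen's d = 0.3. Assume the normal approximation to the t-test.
Power ≈ 0.53

Power calculation (one-sample t-test, normal approximation):
z_β = d · √n - z_{α/2}
z_β = 0.3 · √78 - 2.576
z_β = 0.3 · 8.832 - 2.576
z_β = 0.074

Power = Φ(z_β) = Φ(0.074) ≈ 0.529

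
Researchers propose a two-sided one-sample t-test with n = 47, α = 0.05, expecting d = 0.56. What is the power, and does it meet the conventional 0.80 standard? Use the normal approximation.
Power ≈ 0.97; the study is adequately powered (power ≥ 0.80)

Power calculation (one-sample t-test, normal approximation):
z_β = d · √n - z_{α/2}
z_β = 0.56 · √47 - 1.960
z_β = 0.56 · 6.856 - 1.960
z_β = 1.879

Power = Φ(z_β) = Φ(1.879) ≈ 0.970

Effect size d = 0.56 is medium by Cohen's convention (0.2/0.5/0.8).

Threshold: power ≥ 0.80 is conventionally adequate.
Power ≈ 0.97 → the study is adequately powered (power ≥ 0.80).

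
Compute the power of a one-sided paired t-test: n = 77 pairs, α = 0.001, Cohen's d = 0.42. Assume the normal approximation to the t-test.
Power ≈ 0.72

Power calculation (paired t-test, normal approximation):
z_β = d · √n - z_α
z_β = 0.42 · √77 - 3.090
z_β = 0.42 · 8.775 - 3.090
z_β = 0.595

Power = Φ(z_β) = Φ(0.595) ≈ 0.724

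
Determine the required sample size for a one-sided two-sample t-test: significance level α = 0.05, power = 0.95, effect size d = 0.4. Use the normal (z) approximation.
n = 136 per group

Sample size formula (two-sample t-test, normal approximation):
n = 2 · ((z_α + z_β) / d)²

z_α = 1.645 (for α = 0.05, one-sided)
z_β = 1.645 (for power = 0.95)
d = 0.4

n = 2 · ((1.645 + 1.645) / 0.4)²
n = 2 · (8.225)²
n ≈ 135.30
Round up to the next whole number: n = 136 per group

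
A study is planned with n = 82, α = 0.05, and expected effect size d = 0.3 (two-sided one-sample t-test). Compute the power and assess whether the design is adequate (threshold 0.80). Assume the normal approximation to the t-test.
Power ≈ 0.78; the study is underpowered (power < 0.80)

Power calculation (one-sample t-test, normal approximation):
z_β = d · √n - z_{α/2}
z_β = 0.3 · √82 - 1.960
z_β = 0.3 · 9.055 - 1.960
z_β = 0.757

Power = Φ(z_β) = Φ(0.757) ≈ 0.775

Effect size d = 0.3 is small by Cohen's convention (0.2/0.5/0.8).

Threshold: power ≥ 0.80 is conventionally adequate.
Power ≈ 0.78 → the study is underpowered (power < 0.80).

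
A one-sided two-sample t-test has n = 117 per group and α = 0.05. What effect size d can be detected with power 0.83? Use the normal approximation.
d ≈ 0.34

Minimum detectable effect (two-sample t-test, normal approximation):
d = (z_α + z_β) / √(n/2)
d = (1.645 + 0.954) / √(117/2)
d = 2.599 / 7.649
d ≈ 0.34

By Cohen's convention (0.2 small / 0.5 medium / 0.8 large): small effect.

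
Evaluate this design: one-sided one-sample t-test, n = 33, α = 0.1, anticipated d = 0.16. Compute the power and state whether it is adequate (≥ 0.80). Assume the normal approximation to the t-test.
Power ≈ 0.36; the study is underpowered (power < 0.80)

Power calculation (one-sample t-test, normal approximation):
z_β = d · √n - z_α
z_β = 0.16 · √33 - 1.282
z_β = 0.16 · 5.745 - 1.282
z_β = -0.362

Power = Φ(z_β) = Φ(-0.362) ≈ 0.359

Effect size d = 0.16 is very small by Cohen's convention (0.2/0.5/0.8).

Threshold: power ≥ 0.80 is conventionally adequate.
Power ≈ 0.36 → the study is underpowered (power < 0.80).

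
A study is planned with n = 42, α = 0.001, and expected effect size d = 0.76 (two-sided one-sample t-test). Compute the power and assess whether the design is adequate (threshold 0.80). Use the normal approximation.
Power ≈ 0.95; the study is adequately powered (power ≥ 0.80)

Power calculation (one-sample t-test, normal approximation):
z_β = d · √n - z_{α/2}
z_β = 0.76 · √42 - 3.291
z_β = 0.76 · 6.481 - 3.291
z_β = 1.635

Power = Φ(z_β) = Φ(1.635) ≈ 0.949

Effect size d = 0.76 is medium by Cohen's convention (0.2/0.5/0.8).

Threshold: power ≥ 0.80 is conventionally adequate.
Power ≈ 0.95 → the study is adequately powered (power ≥ 0.80).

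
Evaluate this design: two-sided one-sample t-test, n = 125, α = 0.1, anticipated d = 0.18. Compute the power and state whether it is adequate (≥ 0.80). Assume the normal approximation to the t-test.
Power ≈ 0.64; the study is underpowered (power < 0.80)

Power calculation (one-sample t-test, normal approximation):
z_β = d · √n - z_{α/2}
z_β = 0.18 · √125 - 1.645
z_β = 0.18 · 11.180 - 1.645
z_β = 0.368

Power = Φ(z_β) = Φ(0.368) ≈ 0.643

Effect size d = 0.18 is very small by Cohen's convention (0.2/0.5/0.8).

Threshold: power ≥ 0.80 is conventionally adequate.
Power ≈ 0.64 → the study is underpowered (power < 0.80).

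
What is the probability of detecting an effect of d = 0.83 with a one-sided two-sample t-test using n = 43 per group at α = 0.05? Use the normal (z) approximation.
Power ≈ 0.99

Power calculation (two-sample t-test, normal approximation):
z_β = d · √(n/2) - z_α
z_β = 0.83 · √(43/2) - 1.645
z_β = 0.83 · 4.637 - 1.645
z_β = 2.204

Power = Φ(z_β) = Φ(2.204) ≈ 0.986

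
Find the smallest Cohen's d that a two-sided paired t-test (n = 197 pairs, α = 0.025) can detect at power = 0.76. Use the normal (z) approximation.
d ≈ 0.21

Minimum detectable effect (paired t-test, normal approximation):
d = (z_{α/2} + z_β) / √n
d = (2.241 + 0.706) / √197
d = 2.948 / 14.036
d ≈ 0.21

By Cohen's convention (0.2 small / 0.5 medium / 0.8 large): small effect.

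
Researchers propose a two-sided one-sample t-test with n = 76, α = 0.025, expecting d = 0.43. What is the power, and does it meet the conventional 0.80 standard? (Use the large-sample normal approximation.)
Power ≈ 0.93; the study is adequately powered (power ≥ 0.80)

Power calculation (one-sample t-test, normal approximation):
z_β = d · √n - z_{α/2}
z_β = 0.43 · √76 - 2.241
z_β = 0.43 · 8.718 - 2.241
z_β = 1.507

Power = Φ(z_β) = Φ(1.507) ≈ 0.934

Effect size d = 0.43 is small by Cohen's convention (0.2/0.5/0.8).

Threshold: power ≥ 0.80 is conventionally adequate.
Power ≈ 0.93 → the study is adequately powered (power ≥ 0.80).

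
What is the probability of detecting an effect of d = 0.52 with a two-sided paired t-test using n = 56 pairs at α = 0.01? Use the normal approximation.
Power ≈ 0.91

Power calculation (paired t-test, normal approximation):
z_β = d · √n - z_{α/2}
z_β = 0.52 · √56 - 2.576
z_β = 0.52 · 7.483 - 2.576
z_β = 1.315

Power = Φ(z_β) = Φ(1.315) ≈ 0.906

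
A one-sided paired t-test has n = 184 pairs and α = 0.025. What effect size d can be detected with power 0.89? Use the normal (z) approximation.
d ≈ 0.23

Minimum detectable effect (paired t-test, normal approximation):
d = (z_α + z_β) / √n
d = (1.960 + 1.227) / √184
d = 3.186 / 13.565
d ≈ 0.23

By Cohen's convention (0.2 small / 0.5 medium / 0.8 large): small effect.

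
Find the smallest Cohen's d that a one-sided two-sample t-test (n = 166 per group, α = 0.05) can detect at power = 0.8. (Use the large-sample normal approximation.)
d ≈ 0.27

Minimum detectable effect (two-sample t-test, normal approximation):
d = (z_α + z_β) / √(n/2)
d = (1.645 + 0.842) / √(166/2)
d = 2.486 / 9.110
d ≈ 0.27

By Cohen's convention (0.2 small / 0.5 medium / 0.8 large): small effect.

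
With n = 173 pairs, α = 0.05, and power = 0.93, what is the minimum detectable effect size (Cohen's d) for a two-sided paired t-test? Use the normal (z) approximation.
d ≈ 0.26

Minimum detectable effect (paired t-test, normal approximation):
d = (z_{α/2} + z_β) / √n
d = (1.960 + 1.476) / √173
d = 3.436 / 13.153
d ≈ 0.26

By Cohen's convention (0.2 small / 0.5 medium / 0.8 large): small effect.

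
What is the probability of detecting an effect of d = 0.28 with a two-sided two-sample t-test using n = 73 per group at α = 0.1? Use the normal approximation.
Power ≈ 0.52

Power calculation (two-sample t-test, normal approximation):
z_β = d · √(n/2) - z_{α/2}
z_β = 0.28 · √(73/2) - 1.645
z_β = 0.28 · 6.042 - 1.645
z_β = 0.047

Power = Φ(z_β) = Φ(0.047) ≈ 0.519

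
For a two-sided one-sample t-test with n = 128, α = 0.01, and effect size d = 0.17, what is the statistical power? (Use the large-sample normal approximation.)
Power ≈ 0.26

Power calculation (one-sample t-test, normal approximation):
z_β = d · √n - z_{α/2}
z_β = 0.17 · √128 - 2.576
z_β = 0.17 · 11.314 - 2.576
z_β = -0.652

Power = Φ(z_β) = Φ(-0.652) ≈ 0.257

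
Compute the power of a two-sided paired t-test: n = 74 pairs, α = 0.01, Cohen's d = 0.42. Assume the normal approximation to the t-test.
Power ≈ 0.85

Power calculation (paired t-test, normal approximation):
z_β = d · √n - z_{α/2}
z_β = 0.42 · √74 - 2.576
z_β = 0.42 · 8.602 - 2.576
z_β = 1.037

Power = Φ(z_β) = Φ(1.037) ≈ 0.850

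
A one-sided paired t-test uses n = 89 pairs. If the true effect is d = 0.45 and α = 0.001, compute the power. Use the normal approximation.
Power ≈ 0.88

Power calculation (paired t-test, normal approximation):
z_β = d · √n - z_α
z_β = 0.45 · √89 - 3.090
z_β = 0.45 · 9.434 - 3.090
z_β = 1.155

Power = Φ(z_β) = Φ(1.155) ≈ 0.876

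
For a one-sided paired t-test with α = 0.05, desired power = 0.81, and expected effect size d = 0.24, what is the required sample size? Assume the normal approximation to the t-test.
n = 111 pairs

Sample size formula (paired t-test, normal approximation):
n = ((z_α + z_β) / d)²

z_α = 1.645 (for α = 0.05, one-sided)
z_β = 0.878 (for power = 0.81)
d = 0.24

n = ((1.645 + 0.878) / 0.24)²
n = (10.513)²
n ≈ 110.52
Round up to the next whole number: n = 111 pairs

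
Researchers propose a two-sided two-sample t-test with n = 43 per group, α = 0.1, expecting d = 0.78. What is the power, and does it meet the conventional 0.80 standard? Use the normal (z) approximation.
Power ≈ 0.98; the study is adequately powered (power ≥ 0.80)

Power calculation (two-sample t-test, normal approximation):
z_β = d · √(n/2) - z_{α/2}
z_β = 0.78 · √(43/2) - 1.645
z_β = 0.78 · 4.637 - 1.645
z_β = 1.972

Power = Φ(z_β) = Φ(1.972) ≈ 0.976

Effect size d = 0.78 is medium by Cohen's convention (0.2/0.5/0.8).

Threshold: power ≥ 0.80 is conventionally adequate.
Power ≈ 0.98 → the study is adequately powered (power ≥ 0.80).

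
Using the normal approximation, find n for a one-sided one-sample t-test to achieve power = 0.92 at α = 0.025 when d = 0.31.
n = 118

Sample size formula (one-sample t-test, normal approximation):
n = ((z_α + z_β) / d)²

z_α = 1.960 (for α = 0.025, one-sided)
z_β = 1.405 (for power = 0.92)
d = 0.31

n = ((1.960 + 1.405) / 0.31)²
n = (10.855)²
n ≈ 117.83
Round up to the next whole number: n = 118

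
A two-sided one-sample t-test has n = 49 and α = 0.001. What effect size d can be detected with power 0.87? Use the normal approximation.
d ≈ 0.63

Minimum detectable effect (one-sample t-test, normal approximation):
d = (z_{α/2} + z_β) / √n
d = (3.291 + 1.126) / √49
d = 4.417 / 7.000
d ≈ 0.63

By Cohen's convention (0.2 small / 0.5 medium / 0.8 large): medium effect.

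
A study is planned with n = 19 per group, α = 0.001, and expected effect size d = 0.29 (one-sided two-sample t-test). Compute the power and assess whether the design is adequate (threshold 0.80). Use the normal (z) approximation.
Power ≈ 0.01; the study is underpowered (power < 0.80)

Power calculation (two-sample t-test, normal approximation):
z_β = d · √(n/2) - z_α
z_β = 0.29 · √(19/2) - 3.090
z_β = 0.29 · 3.082 - 3.090
z_β = -2.196

Power = Φ(z_β) = Φ(-2.196) ≈ 0.014

Effect size d = 0.29 is small by Cohen's convention (0.2/0.5/0.8).

Threshold: power ≥ 0.80 is conventionally adequate.
Power ≈ 0.01 → the study is underpowered (power < 0.80).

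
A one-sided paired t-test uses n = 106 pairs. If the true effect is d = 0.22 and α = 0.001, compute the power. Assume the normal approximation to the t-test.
Power ≈ 0.20

Power calculation (paired t-test, normal approximation):
z_β = d · √n - z_α
z_β = 0.22 · √106 - 3.090
z_β = 0.22 · 10.296 - 3.090
z_β = -0.825

Power = Φ(z_β) = Φ(-0.825) ≈ 0.205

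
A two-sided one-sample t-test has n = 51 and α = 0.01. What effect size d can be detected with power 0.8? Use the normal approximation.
d ≈ 0.48

Minimum detectable effect (one-sample t-test, normal approximation):
d = (z_{α/2} + z_β) / √n
d = (2.576 + 0.842) / √51
d = 3.417 / 7.141
d ≈ 0.48

By Cohen's convention (0.2 small / 0.5 medium / 0.8 large): small effect.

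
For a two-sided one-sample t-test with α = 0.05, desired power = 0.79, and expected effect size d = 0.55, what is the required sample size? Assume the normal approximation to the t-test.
n = 26

Sample size formula (one-sample t-test, normal approximation):
n = ((z_{α/2} + z_β) / d)²

z_{α/2} = 1.960 (for α = 0.05, two-sided)
z_β = 0.806 (for power = 0.79)
d = 0.55

n = ((1.960 + 0.806) / 0.55)²
n = (5.029)²
n ≈ 25.29
Round up to the next whole number: n = 26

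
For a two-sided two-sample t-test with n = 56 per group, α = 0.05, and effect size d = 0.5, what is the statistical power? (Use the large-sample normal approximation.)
Power ≈ 0.75

Power calculation (two-sample t-test, normal approximation):
z_β = d · √(n/2) - z_{α/2}
z_β = 0.5 · √(56/2) - 1.960
z_β = 0.5 · 5.292 - 1.960
z_β = 0.686

Power = Φ(z_β) = Φ(0.686) ≈ 0.754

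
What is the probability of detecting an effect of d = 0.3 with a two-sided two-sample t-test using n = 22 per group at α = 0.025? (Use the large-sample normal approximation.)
Power ≈ 0.11

Power calculation (two-sample t-test, normal approximation):
z_β = d · √(n/2) - z_{α/2}
z_β = 0.3 · √(22/2) - 2.241
z_β = 0.3 · 3.317 - 2.241
z_β = -1.246

Power = Φ(z_β) = Φ(-1.246) ≈ 0.106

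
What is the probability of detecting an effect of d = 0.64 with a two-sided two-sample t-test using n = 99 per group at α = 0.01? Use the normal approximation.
Power ≈ 0.97

Power calculation (two-sample t-test, normal approximation):
z_β = d · √(n/2) - z_{α/2}
z_β = 0.64 · √(99/2) - 2.576
z_β = 0.64 · 7.036 - 2.576
z_β = 1.927

Power = Φ(z_β) = Φ(1.927) ≈ 0.973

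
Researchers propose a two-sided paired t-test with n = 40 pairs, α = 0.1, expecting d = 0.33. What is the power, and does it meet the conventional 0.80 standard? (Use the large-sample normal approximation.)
Power ≈ 0.67; the study is underpowered (power < 0.80)

Power calculation (paired t-test, normal approximation):
z_β = d · √n - z_{α/2}
z_β = 0.33 · √40 - 1.645
z_β = 0.33 · 6.325 - 1.645
z_β = 0.442

Power = Φ(z_β) = Φ(0.442) ≈ 0.671

Effect size d = 0.33 is small by Cohen's convention (0.2/0.5/0.8).

Threshold: power ≥ 0.80 is conventionally adequate.
Power ≈ 0.67 → the study is underpowered (power < 0.80).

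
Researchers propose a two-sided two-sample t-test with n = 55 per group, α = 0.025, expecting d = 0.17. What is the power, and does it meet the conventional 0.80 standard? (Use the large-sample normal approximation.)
Power ≈ 0.09; the study is underpowered (power < 0.80)

Power calculation (two-sample t-test, normal approximation):
z_β = d · √(n/2) - z_{α/2}
z_β = 0.17 · √(55/2) - 2.241
z_β = 0.17 · 5.244 - 2.241
z_β = -1.350

Power = Φ(z_β) = Φ(-1.350) ≈ 0.089

Effect size d = 0.17 is very small by Cohen's convention (0.2/0.5/0.8).

Threshold: power ≥ 0.80 is conventionally adequate.
Power ≈ 0.09 → the study is underpowered (power < 0.80).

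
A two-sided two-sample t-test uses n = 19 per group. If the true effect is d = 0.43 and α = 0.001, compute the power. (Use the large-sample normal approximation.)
Power ≈ 0.02

Power calculation (two-sample t-test, normal approximation):
z_β = d · √(n/2) - z_{α/2}
z_β = 0.43 · √(19/2) - 3.291
z_β = 0.43 · 3.082 - 3.291
z_β = -1.965

Power = Φ(z_β) = Φ(-1.965) ≈ 0.025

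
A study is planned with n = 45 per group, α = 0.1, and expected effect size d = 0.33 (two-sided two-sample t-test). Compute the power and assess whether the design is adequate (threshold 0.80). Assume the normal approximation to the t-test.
Power ≈ 0.47; the study is underpowered (power < 0.80)

Power calculation (two-sample t-test, normal approximation):
z_β = d · √(n/2) - z_{α/2}
z_β = 0.33 · √(45/2) - 1.645
z_β = 0.33 · 4.743 - 1.645
z_β = -0.080

Power = Φ(z_β) = Φ(-0.080) ≈ 0.468

Effect size d = 0.33 is small by Cohen's convention (0.2/0.5/0.8).

Threshold: power ≥ 0.80 is conventionally adequate.
Power ≈ 0.47 → the study is underpowered (power < 0.80).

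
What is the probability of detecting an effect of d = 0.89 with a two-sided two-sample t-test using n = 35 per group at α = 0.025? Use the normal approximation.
Power ≈ 0.93

Power calculation (two-sample t-test, normal approximation):
z_β = d · √(n/2) - z_{α/2}
z_β = 0.89 · √(35/2) - 2.241
z_β = 0.89 · 4.183 - 2.241
z_β = 1.482

Power = Φ(z_β) = Φ(1.482) ≈ 0.931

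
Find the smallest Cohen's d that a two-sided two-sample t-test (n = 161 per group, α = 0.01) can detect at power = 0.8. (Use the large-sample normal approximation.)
d ≈ 0.38

Minimum detectable effect (two-sample t-test, normal approximation):
d = (z_{α/2} + z_β) / √(n/2)
d = (2.576 + 0.842) / √(161/2)
d = 3.417 / 8.972
d ≈ 0.38

By Cohen's convention (0.2 small / 0.5 medium / 0.8 large): small effect.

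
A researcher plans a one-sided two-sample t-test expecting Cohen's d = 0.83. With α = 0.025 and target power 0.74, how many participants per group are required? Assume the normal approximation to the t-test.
n = 20 per group

Sample size formula (two-sample t-test, normal approximation):
n = 2 · ((z_α + z_β) / d)²

z_α = 1.960 (for α = 0.025, one-sided)
z_β = 0.643 (for power = 0.74)
d = 0.83

n = 2 · ((1.960 + 0.643) / 0.83)²
n = 2 · (3.136)²
n ≈ 19.67
Round up to the next whole number: n = 20 per group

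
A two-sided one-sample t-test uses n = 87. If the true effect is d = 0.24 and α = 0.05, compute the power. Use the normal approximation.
Power ≈ 0.61

Power calculation (one-sample t-test, normal approximation):
z_β = d · √n - z_{α/2}
z_β = 0.24 · √87 - 1.960
z_β = 0.24 · 9.327 - 1.960
z_β = 0.279

Power = Φ(z_β) = Φ(0.279) ≈ 0.610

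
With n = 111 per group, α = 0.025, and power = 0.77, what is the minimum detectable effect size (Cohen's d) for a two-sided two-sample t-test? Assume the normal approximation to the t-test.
d ≈ 0.40

Minimum detectable effect (two-sample t-test, normal approximation):
d = (z_{α/2} + z_β) / √(n/2)
d = (2.241 + 0.739) / √(111/2)
d = 2.980 / 7.450
d ≈ 0.40

By Cohen's convention (0.2 small / 0.5 medium / 0.8 large): small effect.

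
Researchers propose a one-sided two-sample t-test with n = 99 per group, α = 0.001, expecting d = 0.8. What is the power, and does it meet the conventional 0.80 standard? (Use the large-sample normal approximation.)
Power ≈ 0.99; the study is adequately powered (power ≥ 0.80)

Power calculation (two-sample t-test, normal approximation):
z_β = d · √(n/2) - z_α
z_β = 0.8 · √(99/2) - 3.090
z_β = 0.8 · 7.036 - 3.090
z_β = 2.538

Power = Φ(z_β) = Φ(2.538) ≈ 0.994

Effect size d = 0.8 is large by Cohen's convention (0.2/0.5/0.8).

Threshold: power ≥ 0.80 is conventionally adequate.
Power ≈ 0.99 → the study is adequately powered (power ≥ 0.80).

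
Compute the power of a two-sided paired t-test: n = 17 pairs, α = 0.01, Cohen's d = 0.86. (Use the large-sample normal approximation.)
Power ≈ 0.83

Power calculation (paired t-test, normal approximation):
z_β = d · √n - z_{α/2}
z_β = 0.86 · √17 - 2.576
z_β = 0.86 · 4.123 - 2.576
z_β = 0.970

Power = Φ(z_β) = Φ(0.970) ≈ 0.834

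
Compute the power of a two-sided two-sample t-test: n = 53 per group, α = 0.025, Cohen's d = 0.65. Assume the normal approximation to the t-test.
Power ≈ 0.87

Power calculation (two-sample t-test, normal approximation):
z_β = d · √(n/2) - z_{α/2}
z_β = 0.65 · √(53/2) - 2.241
z_β = 0.65 · 5.148 - 2.241
z_β = 1.105

Power = Φ(z_β) = Φ(1.105) ≈ 0.865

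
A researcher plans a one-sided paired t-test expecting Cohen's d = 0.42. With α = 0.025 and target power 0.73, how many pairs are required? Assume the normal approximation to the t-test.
n = 38 pairs

Sample size formula (paired t-test, normal approximation):
n = ((z_α + z_β) / d)²

z_α = 1.960 (for α = 0.025, one-sided)
z_β = 0.613 (for power = 0.73)
d = 0.42

n = ((1.960 + 0.613) / 0.42)²
n = (6.126)²
n ≈ 37.53
Round up to the next whole number: n = 38 pairs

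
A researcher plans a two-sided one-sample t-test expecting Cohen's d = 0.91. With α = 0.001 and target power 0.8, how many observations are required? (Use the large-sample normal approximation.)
n = 21

Sample size formula (one-sample t-test, normal approximation):
n = ((z_{α/2} + z_β) / d)²

z_{α/2} = 3.291 (for α = 0.001, two-sided)
z_β = 0.842 (for power = 0.8)
d = 0.91

n = ((3.291 + 0.842) / 0.91)²
n = (4.542)²
n ≈ 20.63
Round up to the next whole number: n = 21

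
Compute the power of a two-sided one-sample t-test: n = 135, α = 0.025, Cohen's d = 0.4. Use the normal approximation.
Power ≈ 0.99

Power calculation (one-sample t-test, normal approximation):
z_β = d · √n - z_{α/2}
z_β = 0.4 · √135 - 2.241
z_β = 0.4 · 11.619 - 2.241
z_β = 2.406

Power = Φ(z_β) = Φ(2.406) ≈ 0.992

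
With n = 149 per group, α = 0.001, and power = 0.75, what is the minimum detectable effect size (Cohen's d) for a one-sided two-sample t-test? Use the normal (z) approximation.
d ≈ 0.44

Minimum detectable effect (two-sample t-test, normal approximation):
d = (z_α + z_β) / √(n/2)
d = (3.090 + 0.674) / √(149/2)
d = 3.765 / 8.631
d ≈ 0.44

By Cohen's convention (0.2 small / 0.5 medium / 0.8 large): small effect.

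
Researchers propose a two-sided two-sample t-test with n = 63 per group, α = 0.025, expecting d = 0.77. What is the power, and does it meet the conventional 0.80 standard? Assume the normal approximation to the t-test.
Power ≈ 0.98; the study is adequately powered (power ≥ 0.80)

Power calculation (two-sample t-test, normal approximation):
z_β = d · √(n/2) - z_{α/2}
z_β = 0.77 · √(63/2) - 2.241
z_β = 0.77 · 5.612 - 2.241
z_β = 2.080

Power = Φ(z_β) = Φ(2.080) ≈ 0.981

Effect size d = 0.77 is medium by Cohen's convention (0.2/0.5/0.8).

Threshold: power ≥ 0.80 is conventionally adequate.
Power ≈ 0.98 → the study is adequately powered (power ≥ 0.80).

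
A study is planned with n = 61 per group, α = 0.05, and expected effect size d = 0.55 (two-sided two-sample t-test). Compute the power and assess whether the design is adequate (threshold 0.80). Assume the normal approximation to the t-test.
Power ≈ 0.86; the study is adequately powered (power ≥ 0.80)

Power calculation (two-sample t-test, normal approximation):
z_β = d · √(n/2) - z_{α/2}
z_β = 0.55 · √(61/2) - 1.960
z_β = 0.55 · 5.523 - 1.960
z_β = 1.078

Power = Φ(z_β) = Φ(1.078) ≈ 0.859

Effect size d = 0.55 is medium by Cohen's convention (0.2/0.5/0.8).

Threshold: power ≥ 0.80 is conventionally adequate.
Power ≈ 0.86 → the study is adequately powered (power ≥ 0.80).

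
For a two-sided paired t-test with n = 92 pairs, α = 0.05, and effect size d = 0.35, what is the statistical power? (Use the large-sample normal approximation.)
Power ≈ 0.92

Power calculation (paired t-test, normal approximation):
z_β = d · √n - z_{α/2}
z_β = 0.35 · √92 - 1.960
z_β = 0.35 · 9.592 - 1.960
z_β = 1.397

Power = Φ(z_β) = Φ(1.397) ≈ 0.919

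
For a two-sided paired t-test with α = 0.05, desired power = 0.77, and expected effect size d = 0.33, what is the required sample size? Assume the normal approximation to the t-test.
n = 67 pairs

Sample size formula (paired t-test, normal approximation):
n = ((z_{α/2} + z_β) / d)²

z_{α/2} = 1.960 (for α = 0.05, two-sided)
z_β = 0.739 (for power = 0.77)
d = 0.33

n = ((1.960 + 0.739) / 0.33)²
n = (8.179)²
n ≈ 66.90
Round up to the next whole number: n = 67 pairs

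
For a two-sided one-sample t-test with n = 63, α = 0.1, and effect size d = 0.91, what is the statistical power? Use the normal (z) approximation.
Power ≈ 1.00

Power calculation (one-sample t-test, normal approximation):
z_β = d · √n - z_{α/2}
z_β = 0.91 · √63 - 1.645
z_β = 0.91 · 7.937 - 1.645
z_β = 5.578

Power = Φ(z_β) = Φ(5.578) ≈ 1.000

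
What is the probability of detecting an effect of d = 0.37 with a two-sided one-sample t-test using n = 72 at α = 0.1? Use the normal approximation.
Power ≈ 0.93

Power calculation (one-sample t-test, normal approximation):
z_β = d · √n - z_{α/2}
z_β = 0.37 · √72 - 1.645
z_β = 0.37 · 8.485 - 1.645
z_β = 1.495

Power = Φ(z_β) = Φ(1.495) ≈ 0.933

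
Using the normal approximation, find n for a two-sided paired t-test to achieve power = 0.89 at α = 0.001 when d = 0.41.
n = 122 pairs

Sample size formula (paired t-test, normal approximation):
n = ((z_{α/2} + z_β) / d)²

z_{α/2} = 3.291 (for α = 0.001, two-sided)
z_β = 1.227 (for power = 0.89)
d = 0.41

n = ((3.291 + 1.227) / 0.41)²
n = (11.020)²
n ≈ 121.44
Round up to the next whole number: n = 122 pairs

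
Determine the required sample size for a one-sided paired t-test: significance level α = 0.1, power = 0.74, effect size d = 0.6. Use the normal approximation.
n = 11 pairs

Sample size formula (paired t-test, normal approximation):
n = ((z_α + z_β) / d)²

z_α = 1.282 (for α = 0.1, one-sided)
z_β = 0.643 (for power = 0.74)
d = 0.6

n = ((1.282 + 0.643) / 0.6)²
n = (3.208)²
n ≈ 10.29
Round up to the next whole number: n = 11 pairs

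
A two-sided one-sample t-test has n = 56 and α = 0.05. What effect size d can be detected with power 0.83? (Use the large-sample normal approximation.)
d ≈ 0.39

Minimum detectable effect (one-sample t-test, normal approximation):
d = (z_{α/2} + z_β) / √n
d = (1.960 + 0.954) / √56
d = 2.914 / 7.483
d ≈ 0.39

By Cohen's convention (0.2 small / 0.5 medium / 0.8 large): small effect.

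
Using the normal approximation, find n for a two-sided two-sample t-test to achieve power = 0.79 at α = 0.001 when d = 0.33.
n = 309 per group

Sample size formula (two-sample t-test, normal approximation):
n = 2 · ((z_{α/2} + z_β) / d)²

z_{α/2} = 3.291 (for α = 0.001, two-sided)
z_β = 0.806 (for power = 0.79)
d = 0.33

n = 2 · ((3.291 + 0.806) / 0.33)²
n = 2 · (12.415)²
n ≈ 308.26
Round up to the next whole number: n = 309 per group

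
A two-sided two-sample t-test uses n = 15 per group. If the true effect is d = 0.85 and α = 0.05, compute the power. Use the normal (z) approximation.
Power ≈ 0.64

Power calculation (two-sample t-test, normal approximation):
z_β = d · √(n/2) - z_{α/2}
z_β = 0.85 · √(15/2) - 1.960
z_β = 0.85 · 2.739 - 1.960
z_β = 0.368

Power = Φ(z_β) = Φ(0.368) ≈ 0.644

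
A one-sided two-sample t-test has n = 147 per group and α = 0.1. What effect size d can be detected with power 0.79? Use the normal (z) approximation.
d ≈ 0.24

Minimum detectable effect (two-sample t-test, normal approximation):
d = (z_α + z_β) / √(n/2)
d = (1.282 + 0.806) / √(147/2)
d = 2.088 / 8.573
d ≈ 0.24

By Cohen's convention (0.2 small / 0.5 medium / 0.8 large): small effect.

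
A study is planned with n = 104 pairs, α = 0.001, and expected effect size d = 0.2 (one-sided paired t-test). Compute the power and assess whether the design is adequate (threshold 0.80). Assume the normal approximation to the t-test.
Power ≈ 0.15; the study is underpowered (power < 0.80)

Power calculation (paired t-test, normal approximation):
z_β = d · √n - z_α
z_β = 0.2 · √104 - 3.090
z_β = 0.2 · 10.198 - 3.090
z_β = -1.051

Power = Φ(z_β) = Φ(-1.051) ≈ 0.147

Effect size d = 0.2 is small by Cohen's convention (0.2/0.5/0.8).

Threshold: power ≥ 0.80 is conventionally adequate.
Power ≈ 0.15 → the study is underpowered (power < 0.80).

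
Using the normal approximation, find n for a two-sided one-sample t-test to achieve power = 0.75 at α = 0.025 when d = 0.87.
n = 12

Sample size formula (one-sample t-test, normal approximation):
n = ((z_{α/2} + z_β) / d)²

z_{α/2} = 2.241 (for α = 0.025, two-sided)
z_β = 0.674 (for power = 0.75)
d = 0.87

n = ((2.241 + 0.674) / 0.87)²
n = (3.351)²
n ≈ 11.23
Round up to the next whole number: n = 12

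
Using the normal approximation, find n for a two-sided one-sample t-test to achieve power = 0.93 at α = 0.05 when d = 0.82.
n = 18

Sample size formula (one-sample t-test, normal approximation):
n = ((z_{α/2} + z_β) / d)²

z_{α/2} = 1.960 (for α = 0.05, two-sided)
z_β = 1.476 (for power = 0.93)
d = 0.82

n = ((1.960 + 1.476) / 0.82)²
n = (4.190)²
n ≈ 17.56
Round up to the next whole number: n = 18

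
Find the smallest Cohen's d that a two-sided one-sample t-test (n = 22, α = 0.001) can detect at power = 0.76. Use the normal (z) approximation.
d ≈ 0.85

Minimum detectable effect (one-sample t-test, normal approximation):
d = (z_{α/2} + z_β) / √n
d = (3.291 + 0.706) / √22
d = 3.997 / 4.690
d ≈ 0.85

By Cohen's convention (0.2 small / 0.5 medium / 0.8 large): large effect.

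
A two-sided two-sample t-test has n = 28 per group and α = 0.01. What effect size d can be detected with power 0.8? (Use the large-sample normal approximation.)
d ≈ 0.91

Minimum detectable effect (two-sample t-test, normal approximation):
d = (z_{α/2} + z_β) / √(n/2)
d = (2.576 + 0.842) / √(28/2)
d = 3.417 / 3.742
d ≈ 0.91

By Cohen's convention (0.2 small / 0.5 medium / 0.8 large): large effect.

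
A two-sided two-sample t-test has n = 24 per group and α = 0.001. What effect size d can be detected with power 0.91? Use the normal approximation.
d ≈ 1.34

Minimum detectable effect (two-sample t-test, normal approximation):
d = (z_{α/2} + z_β) / √(n/2)
d = (3.291 + 1.341) / √(24/2)
d = 4.631 / 3.464
d ≈ 1.34

By Cohen's convention (0.2 small / 0.5 medium / 0.8 large): large effect.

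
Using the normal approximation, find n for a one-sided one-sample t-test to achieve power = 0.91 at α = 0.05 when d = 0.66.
n = 21

Sample size formula (one-sample t-test, normal approximation):
n = ((z_α + z_β) / d)²

z_α = 1.645 (for α = 0.05, one-sided)
z_β = 1.341 (for power = 0.91)
d = 0.66

n = ((1.645 + 1.341) / 0.66)²
n = (4.524)²
n ≈ 20.47
Round up to the next whole number: n = 21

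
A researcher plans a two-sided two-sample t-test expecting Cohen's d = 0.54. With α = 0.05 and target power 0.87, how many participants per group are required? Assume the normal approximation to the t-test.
n = 66 per group

Sample size formula (two-sample t-test, normal approximation):
n = 2 · ((z_{α/2} + z_β) / d)²

z_{α/2} = 1.960 (for α = 0.05, two-sided)
z_β = 1.126 (for power = 0.87)
d = 0.54

n = 2 · ((1.960 + 1.126) / 0.54)²
n = 2 · (5.715)²
n ≈ 65.32
Round up to the next whole number: n = 66 per group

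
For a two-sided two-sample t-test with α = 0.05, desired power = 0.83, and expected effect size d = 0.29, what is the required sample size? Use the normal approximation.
n = 202 per group

Sample size formula (two-sample t-test, normal approximation):
n = 2 · ((z_{α/2} + z_β) / d)²

z_{α/2} = 1.960 (for α = 0.05, two-sided)
z_β = 0.954 (for power = 0.83)
d = 0.29

n = 2 · ((1.960 + 0.954) / 0.29)²
n = 2 · (10.048)²
n ≈ 201.92
Round up to the next whole number: n = 202 per group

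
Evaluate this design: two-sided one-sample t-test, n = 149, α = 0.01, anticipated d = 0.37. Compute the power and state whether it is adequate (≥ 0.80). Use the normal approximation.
Power ≈ 0.97; the study is adequately powered (power ≥ 0.80)

Power calculation (one-sample t-test, normal approximation):
z_β = d · √n - z_{α/2}
z_β = 0.37 · √149 - 2.576
z_β = 0.37 · 12.207 - 2.576
z_β = 1.941

Power = Φ(z_β) = Φ(1.941) ≈ 0.974

Effect size d = 0.37 is small by Cohen's convention (0.2/0.5/0.8).

Threshold: power ≥ 0.80 is conventionally adequate.
Power ≈ 0.97 → the study is adequately powered (power ≥ 0.80).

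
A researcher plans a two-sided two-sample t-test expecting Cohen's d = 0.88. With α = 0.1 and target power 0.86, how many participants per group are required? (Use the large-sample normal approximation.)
n = 20 per group

Sample size formula (two-sample t-test, normal approximation):
n = 2 · ((z_{α/2} + z_β) / d)²

z_{α/2} = 1.645 (for α = 0.1, two-sided)
z_β = 1.080 (for power = 0.86)
d = 0.88

n = 2 · ((1.645 + 1.080) / 0.88)²
n = 2 · (3.097)²
n ≈ 19.18
Round up to the next whole number: n = 20 per group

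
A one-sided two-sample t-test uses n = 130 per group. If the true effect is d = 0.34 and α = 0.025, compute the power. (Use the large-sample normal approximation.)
Power ≈ 0.78

Power calculation (two-sample t-test, normal approximation):
z_β = d · √(n/2) - z_α
z_β = 0.34 · √(130/2) - 1.960
z_β = 0.34 · 8.062 - 1.960
z_β = 0.781

Power = Φ(z_β) = Φ(0.781) ≈ 0.783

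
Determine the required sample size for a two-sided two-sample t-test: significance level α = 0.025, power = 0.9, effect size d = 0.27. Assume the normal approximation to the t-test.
n = 341 per group

Sample size formula (two-sample t-test, normal approximation):
n = 2 · ((z_{α/2} + z_β) / d)²

z_{α/2} = 2.241 (for α = 0.025, two-sided)
z_β = 1.282 (for power = 0.9)
d = 0.27

n = 2 · ((2.241 + 1.282) / 0.27)²
n = 2 · (13.048)²
n ≈ 340.50
Round up to the next whole number: n = 341 per group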